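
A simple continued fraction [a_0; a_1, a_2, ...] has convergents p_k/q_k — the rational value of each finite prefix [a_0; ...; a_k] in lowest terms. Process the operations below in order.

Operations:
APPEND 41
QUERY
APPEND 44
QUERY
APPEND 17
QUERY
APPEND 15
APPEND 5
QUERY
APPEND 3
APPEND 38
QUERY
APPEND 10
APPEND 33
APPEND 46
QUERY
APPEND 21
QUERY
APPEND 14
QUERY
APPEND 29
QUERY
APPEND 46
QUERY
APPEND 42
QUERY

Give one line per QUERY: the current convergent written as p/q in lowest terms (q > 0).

41/1
1805/44
30726/749
2344201/57144
287165525/7000162
4386639296562/106932006241
92214724361411/2247895214146
1295392780356316/31577465004285
37658605354694575/917994380338411
1733591239096306766/42259318960571191
72848490647399578747/1775809390724328433

APPEND 41: p_0 = 41·1 + 0 = 41, q_0 = 41·0 + 1 = 1 → 41/1
APPEND 44: p_1 = 44·41 + 1 = 1805, q_1 = 44·1 + 0 = 44 → 1805/44
APPEND 17: p_2 = 17·1805 + 41 = 30726, q_2 = 17·44 + 1 = 749 → 30726/749
APPEND 15: p_3 = 15·30726 + 1805 = 462695, q_3 = 15·749 + 44 = 11279 → 462695/11279
APPEND 5: p_4 = 5·462695 + 30726 = 2344201, q_4 = 5·11279 + 749 = 57144 → 2344201/57144
APPEND 3: p_5 = 3·2344201 + 462695 = 7495298, q_5 = 3·57144 + 11279 = 182711 → 7495298/182711
APPEND 38: p_6 = 38·7495298 + 2344201 = 287165525, q_6 = 38·182711 + 57144 = 7000162 → 287165525/7000162
APPEND 10: p_7 = 10·287165525 + 7495298 = 2879150548, q_7 = 10·7000162 + 182711 = 70184331 → 2879150548/70184331
APPEND 33: p_8 = 33·2879150548 + 287165525 = 95299133609, q_8 = 33·70184331 + 7000162 = 2323083085 → 95299133609/2323083085
APPEND 46: p_9 = 46·95299133609 + 2879150548 = 4386639296562, q_9 = 46·2323083085 + 70184331 = 106932006241 → 4386639296562/106932006241
APPEND 21: p_10 = 21·4386639296562 + 95299133609 = 92214724361411, q_10 = 21·106932006241 + 2323083085 = 2247895214146 → 92214724361411/2247895214146
APPEND 14: p_11 = 14·92214724361411 + 4386639296562 = 1295392780356316, q_11 = 14·2247895214146 + 106932006241 = 31577465004285 → 1295392780356316/31577465004285
APPEND 29: p_12 = 29·1295392780356316 + 92214724361411 = 37658605354694575, q_12 = 29·31577465004285 + 2247895214146 = 917994380338411 → 37658605354694575/917994380338411
APPEND 46: p_13 = 46·37658605354694575 + 1295392780356316 = 1733591239096306766, q_13 = 46·917994380338411 + 31577465004285 = 42259318960571191 → 1733591239096306766/42259318960571191
APPEND 42: p_14 = 42·1733591239096306766 + 37658605354694575 = 72848490647399578747, q_14 = 42·42259318960571191 + 917994380338411 = 1775809390724328433 → 72848490647399578747/1775809390724328433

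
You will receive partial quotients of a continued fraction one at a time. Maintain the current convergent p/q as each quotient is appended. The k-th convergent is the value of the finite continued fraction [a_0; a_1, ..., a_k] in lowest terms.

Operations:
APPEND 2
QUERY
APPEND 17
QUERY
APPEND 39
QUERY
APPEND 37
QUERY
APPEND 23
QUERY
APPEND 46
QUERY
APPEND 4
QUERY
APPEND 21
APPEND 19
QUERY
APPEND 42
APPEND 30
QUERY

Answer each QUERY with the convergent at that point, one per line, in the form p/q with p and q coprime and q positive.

2/1
35/17
1367/664
50614/24585
1165489/566119
53663108/26066059
215817921/104830355
87346767452/42427397121
110281848940442/53567772875001

APPEND 2: p_0 = 2·1 + 0 = 2, q_0 = 2·0 + 1 = 1 → 2/1
APPEND 17: p_1 = 17·2 + 1 = 35, q_1 = 17·1 + 0 = 17 → 35/17
APPEND 39: p_2 = 39·35 + 2 = 1367, q_2 = 39·17 + 1 = 664 → 1367/664
APPEND 37: p_3 = 37·1367 + 35 = 50614, q_3 = 37·664 + 17 = 24585 → 50614/24585
APPEND 23: p_4 = 23·50614 + 1367 = 1165489, q_4 = 23·24585 + 664 = 566119 → 1165489/566119
APPEND 46: p_5 = 46·1165489 + 50614 = 53663108, q_5 = 46·566119 + 24585 = 26066059 → 53663108/26066059
APPEND 4: p_6 = 4·53663108 + 1165489 = 215817921, q_6 = 4·26066059 + 566119 = 104830355 → 215817921/104830355
APPEND 21: p_7 = 21·215817921 + 53663108 = 4585839449, q_7 = 21·104830355 + 26066059 = 2227503514 → 4585839449/2227503514
APPEND 19: p_8 = 19·4585839449 + 215817921 = 87346767452, q_8 = 19·2227503514 + 104830355 = 42427397121 → 87346767452/42427397121
APPEND 42: p_9 = 42·87346767452 + 4585839449 = 3673150072433, q_9 = 42·42427397121 + 2227503514 = 1784178182596 → 3673150072433/1784178182596
APPEND 30: p_10 = 30·3673150072433 + 87346767452 = 110281848940442, q_10 = 30·1784178182596 + 42427397121 = 53567772875001 → 110281848940442/53567772875001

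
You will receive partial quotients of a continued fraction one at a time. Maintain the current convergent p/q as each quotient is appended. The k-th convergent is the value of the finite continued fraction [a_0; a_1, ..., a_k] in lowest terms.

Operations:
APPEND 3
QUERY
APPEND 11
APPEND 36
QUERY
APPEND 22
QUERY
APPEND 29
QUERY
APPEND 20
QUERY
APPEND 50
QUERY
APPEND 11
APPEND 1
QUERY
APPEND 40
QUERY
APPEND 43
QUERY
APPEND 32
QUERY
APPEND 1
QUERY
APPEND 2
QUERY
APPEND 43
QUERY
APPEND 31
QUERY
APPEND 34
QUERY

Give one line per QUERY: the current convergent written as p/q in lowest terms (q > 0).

APPEND 3: p_0 = 3·1 + 0 = 3, q_0 = 3·0 + 1 = 1 → 3/1
APPEND 11: p_1 = 11·3 + 1 = 34, q_1 = 11·1 + 0 = 11 → 34/11
APPEND 36: p_2 = 36·34 + 3 = 1227, q_2 = 36·11 + 1 = 397 → 1227/397
APPEND 22: p_3 = 22·1227 + 34 = 27028, q_3 = 22·397 + 11 = 8745 → 27028/8745
APPEND 29: p_4 = 29·27028 + 1227 = 785039, q_4 = 29·8745 + 397 = 254002 → 785039/254002
APPEND 20: p_5 = 20·785039 + 27028 = 15727808, q_5 = 20·254002 + 8745 = 5088785 → 15727808/5088785
APPEND 50: p_6 = 50·15727808 + 785039 = 787175439, q_6 = 50·5088785 + 254002 = 254693252 → 787175439/254693252
APPEND 11: p_7 = 11·787175439 + 15727808 = 8674657637, q_7 = 11·254693252 + 5088785 = 2806714557 → 8674657637/2806714557
APPEND 1: p_8 = 1·8674657637 + 787175439 = 9461833076, q_8 = 1·2806714557 + 254693252 = 3061407809 → 9461833076/3061407809
APPEND 40: p_9 = 40·9461833076 + 8674657637 = 387147980677, q_9 = 40·3061407809 + 2806714557 = 125263026917 → 387147980677/125263026917
APPEND 43: p_10 = 43·387147980677 + 9461833076 = 16656825002187, q_10 = 43·125263026917 + 3061407809 = 5389371565240 → 16656825002187/5389371565240
APPEND 32: p_11 = 32·16656825002187 + 387147980677 = 533405548050661, q_11 = 32·5389371565240 + 125263026917 = 172585153114597 → 533405548050661/172585153114597
APPEND 1: p_12 = 1·533405548050661 + 16656825002187 = 550062373052848, q_12 = 1·172585153114597 + 5389371565240 = 177974524679837 → 550062373052848/177974524679837
APPEND 2: p_13 = 2·550062373052848 + 533405548050661 = 1633530294156357, q_13 = 2·177974524679837 + 172585153114597 = 528534202474271 → 1633530294156357/528534202474271
APPEND 43: p_14 = 43·1633530294156357 + 550062373052848 = 70791865021776199, q_14 = 43·528534202474271 + 177974524679837 = 22904945231073490 → 70791865021776199/22904945231073490
APPEND 31: p_15 = 31·70791865021776199 + 1633530294156357 = 2196181345969218526, q_15 = 31·22904945231073490 + 528534202474271 = 710581836365752461 → 2196181345969218526/710581836365752461
APPEND 34: p_16 = 34·2196181345969218526 + 70791865021776199 = 74740957627975206083, q_16 = 34·710581836365752461 + 22904945231073490 = 24182687381666657164 → 74740957627975206083/24182687381666657164

3/1
1227/397
27028/8745
785039/254002
15727808/5088785
787175439/254693252
9461833076/3061407809
387147980677/125263026917
16656825002187/5389371565240
533405548050661/172585153114597
550062373052848/177974524679837
1633530294156357/528534202474271
70791865021776199/22904945231073490
2196181345969218526/710581836365752461
74740957627975206083/24182687381666657164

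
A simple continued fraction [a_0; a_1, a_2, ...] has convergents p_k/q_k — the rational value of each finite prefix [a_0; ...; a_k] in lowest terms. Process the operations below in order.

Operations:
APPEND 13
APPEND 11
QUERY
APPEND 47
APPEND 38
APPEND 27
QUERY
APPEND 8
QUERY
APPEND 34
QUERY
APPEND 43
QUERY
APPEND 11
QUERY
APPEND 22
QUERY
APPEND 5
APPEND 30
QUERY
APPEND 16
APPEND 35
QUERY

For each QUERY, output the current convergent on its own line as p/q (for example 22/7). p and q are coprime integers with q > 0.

144/11
6967975/532283
56001622/4277959
1911023123/145982889
82229995911/6281542186
906440978144/69242946935
20023931515079/1529626374756
3050806888121249/233050870996206
1715038577685394554/131011646747596591

APPEND 13: p_0 = 13·1 + 0 = 13, q_0 = 13·0 + 1 = 1 → 13/1
APPEND 11: p_1 = 11·13 + 1 = 144, q_1 = 11·1 + 0 = 11 → 144/11
APPEND 47: p_2 = 47·144 + 13 = 6781, q_2 = 47·11 + 1 = 518 → 6781/518
APPEND 38: p_3 = 38·6781 + 144 = 257822, q_3 = 38·518 + 11 = 19695 → 257822/19695
APPEND 27: p_4 = 27·257822 + 6781 = 6967975, q_4 = 27·19695 + 518 = 532283 → 6967975/532283
APPEND 8: p_5 = 8·6967975 + 257822 = 56001622, q_5 = 8·532283 + 19695 = 4277959 → 56001622/4277959
APPEND 34: p_6 = 34·56001622 + 6967975 = 1911023123, q_6 = 34·4277959 + 532283 = 145982889 → 1911023123/145982889
APPEND 43: p_7 = 43·1911023123 + 56001622 = 82229995911, q_7 = 43·145982889 + 4277959 = 6281542186 → 82229995911/6281542186
APPEND 11: p_8 = 11·82229995911 + 1911023123 = 906440978144, q_8 = 11·6281542186 + 145982889 = 69242946935 → 906440978144/69242946935
APPEND 22: p_9 = 22·906440978144 + 82229995911 = 20023931515079, q_9 = 22·69242946935 + 6281542186 = 1529626374756 → 20023931515079/1529626374756
APPEND 5: p_10 = 5·20023931515079 + 906440978144 = 101026098553539, q_10 = 5·1529626374756 + 69242946935 = 7717374820715 → 101026098553539/7717374820715
APPEND 30: p_11 = 30·101026098553539 + 20023931515079 = 3050806888121249, q_11 = 30·7717374820715 + 1529626374756 = 233050870996206 → 3050806888121249/233050870996206
APPEND 16: p_12 = 16·3050806888121249 + 101026098553539 = 48913936308493523, q_12 = 16·233050870996206 + 7717374820715 = 3736531310760011 → 48913936308493523/3736531310760011
APPEND 35: p_13 = 35·48913936308493523 + 3050806888121249 = 1715038577685394554, q_13 = 35·3736531310760011 + 233050870996206 = 131011646747596591 → 1715038577685394554/131011646747596591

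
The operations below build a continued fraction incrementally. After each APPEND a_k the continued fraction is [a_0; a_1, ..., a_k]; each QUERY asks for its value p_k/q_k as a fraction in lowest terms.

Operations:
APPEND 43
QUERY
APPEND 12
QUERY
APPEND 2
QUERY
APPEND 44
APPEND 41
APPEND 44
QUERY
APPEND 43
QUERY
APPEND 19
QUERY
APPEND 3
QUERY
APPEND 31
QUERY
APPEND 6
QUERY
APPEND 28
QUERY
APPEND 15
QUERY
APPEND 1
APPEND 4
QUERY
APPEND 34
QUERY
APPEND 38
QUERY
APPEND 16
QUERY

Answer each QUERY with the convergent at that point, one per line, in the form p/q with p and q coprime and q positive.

APPEND 43: p_0 = 43·1 + 0 = 43, q_0 = 43·0 + 1 = 1 → 43/1
APPEND 12: p_1 = 12·43 + 1 = 517, q_1 = 12·1 + 0 = 12 → 517/12
APPEND 2: p_2 = 2·517 + 43 = 1077, q_2 = 2·12 + 1 = 25 → 1077/25
APPEND 44: p_3 = 44·1077 + 517 = 47905, q_3 = 44·25 + 12 = 1112 → 47905/1112
APPEND 41: p_4 = 41·47905 + 1077 = 1965182, q_4 = 41·1112 + 25 = 45617 → 1965182/45617
APPEND 44: p_5 = 44·1965182 + 47905 = 86515913, q_5 = 44·45617 + 1112 = 2008260 → 86515913/2008260
APPEND 43: p_6 = 43·86515913 + 1965182 = 3722149441, q_6 = 43·2008260 + 45617 = 86400797 → 3722149441/86400797
APPEND 19: p_7 = 19·3722149441 + 86515913 = 70807355292, q_7 = 19·86400797 + 2008260 = 1643623403 → 70807355292/1643623403
APPEND 3: p_8 = 3·70807355292 + 3722149441 = 216144215317, q_8 = 3·1643623403 + 86400797 = 5017271006 → 216144215317/5017271006
APPEND 31: p_9 = 31·216144215317 + 70807355292 = 6771278030119, q_9 = 31·5017271006 + 1643623403 = 157179024589 → 6771278030119/157179024589
APPEND 6: p_10 = 6·6771278030119 + 216144215317 = 40843812396031, q_10 = 6·157179024589 + 5017271006 = 948091418540 → 40843812396031/948091418540
APPEND 28: p_11 = 28·40843812396031 + 6771278030119 = 1150398025118987, q_11 = 28·948091418540 + 157179024589 = 26703738743709 → 1150398025118987/26703738743709
APPEND 15: p_12 = 15·1150398025118987 + 40843812396031 = 17296814189180836, q_12 = 15·26703738743709 + 948091418540 = 401504172574175 → 17296814189180836/401504172574175
APPEND 1: p_13 = 1·17296814189180836 + 1150398025118987 = 18447212214299823, q_13 = 1·401504172574175 + 26703738743709 = 428207911317884 → 18447212214299823/428207911317884
APPEND 4: p_14 = 4·18447212214299823 + 17296814189180836 = 91085663046380128, q_14 = 4·428207911317884 + 401504172574175 = 2114335817845711 → 91085663046380128/2114335817845711
APPEND 34: p_15 = 34·91085663046380128 + 18447212214299823 = 3115359755791224175, q_15 = 34·2114335817845711 + 428207911317884 = 72315625718072058 → 3115359755791224175/72315625718072058
APPEND 38: p_16 = 38·3115359755791224175 + 91085663046380128 = 118474756383112898778, q_16 = 38·72315625718072058 + 2114335817845711 = 2750108113104583915 → 118474756383112898778/2750108113104583915
APPEND 16: p_17 = 16·118474756383112898778 + 3115359755791224175 = 1898711461885597604623, q_17 = 16·2750108113104583915 + 72315625718072058 = 44074045435391414698 → 1898711461885597604623/44074045435391414698

43/1
517/12
1077/25
86515913/2008260
3722149441/86400797
70807355292/1643623403
216144215317/5017271006
6771278030119/157179024589
40843812396031/948091418540
1150398025118987/26703738743709
17296814189180836/401504172574175
91085663046380128/2114335817845711
3115359755791224175/72315625718072058
118474756383112898778/2750108113104583915
1898711461885597604623/44074045435391414698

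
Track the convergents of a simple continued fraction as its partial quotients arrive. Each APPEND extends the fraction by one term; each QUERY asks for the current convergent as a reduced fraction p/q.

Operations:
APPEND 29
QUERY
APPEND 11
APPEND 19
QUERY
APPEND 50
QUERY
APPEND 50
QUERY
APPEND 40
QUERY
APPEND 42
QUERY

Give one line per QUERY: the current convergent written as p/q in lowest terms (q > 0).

29/1
6109/210
305770/10511
15294609/525760
612090130/21040911
25723080069/884244022

APPEND 29: p_0 = 29·1 + 0 = 29, q_0 = 29·0 + 1 = 1 → 29/1
APPEND 11: p_1 = 11·29 + 1 = 320, q_1 = 11·1 + 0 = 11 → 320/11
APPEND 19: p_2 = 19·320 + 29 = 6109, q_2 = 19·11 + 1 = 210 → 6109/210
APPEND 50: p_3 = 50·6109 + 320 = 305770, q_3 = 50·210 + 11 = 10511 → 305770/10511
APPEND 50: p_4 = 50·305770 + 6109 = 15294609, q_4 = 50·10511 + 210 = 525760 → 15294609/525760
APPEND 40: p_5 = 40·15294609 + 305770 = 612090130, q_5 = 40·525760 + 10511 = 21040911 → 612090130/21040911
APPEND 42: p_6 = 42·612090130 + 15294609 = 25723080069, q_6 = 42·21040911 + 525760 = 884244022 → 25723080069/884244022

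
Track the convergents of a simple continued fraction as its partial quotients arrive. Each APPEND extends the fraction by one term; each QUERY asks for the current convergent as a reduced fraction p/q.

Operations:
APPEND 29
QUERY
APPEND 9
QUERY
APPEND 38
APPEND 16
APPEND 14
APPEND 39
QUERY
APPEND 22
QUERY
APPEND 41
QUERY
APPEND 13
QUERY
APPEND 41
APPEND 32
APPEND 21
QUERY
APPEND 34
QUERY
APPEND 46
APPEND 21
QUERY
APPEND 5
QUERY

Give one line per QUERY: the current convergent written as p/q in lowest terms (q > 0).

29/1
262/9
87921449/3020236
1936522171/66522493
79485330460/2730442449
1035245818151/35562274330
28640771649821294/983854231116797
975148057383730979/33497824498324756
943569627694714103867/32413057228733491789
4762733589884871965663/163607169924821514518

APPEND 29: p_0 = 29·1 + 0 = 29, q_0 = 29·0 + 1 = 1 → 29/1
APPEND 9: p_1 = 9·29 + 1 = 262, q_1 = 9·1 + 0 = 9 → 262/9
APPEND 38: p_2 = 38·262 + 29 = 9985, q_2 = 38·9 + 1 = 343 → 9985/343
APPEND 16: p_3 = 16·9985 + 262 = 160022, q_3 = 16·343 + 9 = 5497 → 160022/5497
APPEND 14: p_4 = 14·160022 + 9985 = 2250293, q_4 = 14·5497 + 343 = 77301 → 2250293/77301
APPEND 39: p_5 = 39·2250293 + 160022 = 87921449, q_5 = 39·77301 + 5497 = 3020236 → 87921449/3020236
APPEND 22: p_6 = 22·87921449 + 2250293 = 1936522171, q_6 = 22·3020236 + 77301 = 66522493 → 1936522171/66522493
APPEND 41: p_7 = 41·1936522171 + 87921449 = 79485330460, q_7 = 41·66522493 + 3020236 = 2730442449 → 79485330460/2730442449
APPEND 13: p_8 = 13·79485330460 + 1936522171 = 1035245818151, q_8 = 13·2730442449 + 66522493 = 35562274330 → 1035245818151/35562274330
APPEND 41: p_9 = 41·1035245818151 + 79485330460 = 42524563874651, q_9 = 41·35562274330 + 2730442449 = 1460783689979 → 42524563874651/1460783689979
APPEND 32: p_10 = 32·42524563874651 + 1035245818151 = 1361821289806983, q_10 = 32·1460783689979 + 35562274330 = 46780640353658 → 1361821289806983/46780640353658
APPEND 21: p_11 = 21·1361821289806983 + 42524563874651 = 28640771649821294, q_11 = 21·46780640353658 + 1460783689979 = 983854231116797 → 28640771649821294/983854231116797
APPEND 34: p_12 = 34·28640771649821294 + 1361821289806983 = 975148057383730979, q_12 = 34·983854231116797 + 46780640353658 = 33497824498324756 → 975148057383730979/33497824498324756
APPEND 46: p_13 = 46·975148057383730979 + 28640771649821294 = 44885451411301446328, q_13 = 46·33497824498324756 + 983854231116797 = 1541883781154055573 → 44885451411301446328/1541883781154055573
APPEND 21: p_14 = 21·44885451411301446328 + 975148057383730979 = 943569627694714103867, q_14 = 21·1541883781154055573 + 33497824498324756 = 32413057228733491789 → 943569627694714103867/32413057228733491789
APPEND 5: p_15 = 5·943569627694714103867 + 44885451411301446328 = 4762733589884871965663, q_15 = 5·32413057228733491789 + 1541883781154055573 = 163607169924821514518 → 4762733589884871965663/163607169924821514518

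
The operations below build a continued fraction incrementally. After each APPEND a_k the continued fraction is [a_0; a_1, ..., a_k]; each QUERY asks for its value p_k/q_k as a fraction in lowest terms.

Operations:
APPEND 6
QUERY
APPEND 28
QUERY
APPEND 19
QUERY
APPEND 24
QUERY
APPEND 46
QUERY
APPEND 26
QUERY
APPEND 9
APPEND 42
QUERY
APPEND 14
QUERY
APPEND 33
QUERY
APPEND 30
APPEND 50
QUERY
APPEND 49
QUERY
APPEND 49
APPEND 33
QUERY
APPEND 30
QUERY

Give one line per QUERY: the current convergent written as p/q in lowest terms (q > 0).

APPEND 6: p_0 = 6·1 + 0 = 6, q_0 = 6·0 + 1 = 1 → 6/1
APPEND 28: p_1 = 28·6 + 1 = 169, q_1 = 28·1 + 0 = 28 → 169/28
APPEND 19: p_2 = 19·169 + 6 = 3217, q_2 = 19·28 + 1 = 533 → 3217/533
APPEND 24: p_3 = 24·3217 + 169 = 77377, q_3 = 24·533 + 28 = 12820 → 77377/12820
APPEND 46: p_4 = 46·77377 + 3217 = 3562559, q_4 = 46·12820 + 533 = 590253 → 3562559/590253
APPEND 26: p_5 = 26·3562559 + 77377 = 92703911, q_5 = 26·590253 + 12820 = 15359398 → 92703911/15359398
APPEND 9: p_6 = 9·92703911 + 3562559 = 837897758, q_6 = 9·15359398 + 590253 = 138824835 → 837897758/138824835
APPEND 42: p_7 = 42·837897758 + 92703911 = 35284409747, q_7 = 42·138824835 + 15359398 = 5846002468 → 35284409747/5846002468
APPEND 14: p_8 = 14·35284409747 + 837897758 = 494819634216, q_8 = 14·5846002468 + 138824835 = 81982859387 → 494819634216/81982859387
APPEND 33: p_9 = 33·494819634216 + 35284409747 = 16364332338875, q_9 = 33·81982859387 + 5846002468 = 2711280362239 → 16364332338875/2711280362239
APPEND 30: p_10 = 30·16364332338875 + 494819634216 = 491424789800466, q_10 = 30·2711280362239 + 81982859387 = 81420393726557 → 491424789800466/81420393726557
APPEND 50: p_11 = 50·491424789800466 + 16364332338875 = 24587603822362175, q_11 = 50·81420393726557 + 2711280362239 = 4073730966690089 → 24587603822362175/4073730966690089
APPEND 49: p_12 = 49·24587603822362175 + 491424789800466 = 1205284012085547041, q_12 = 49·4073730966690089 + 81420393726557 = 199694237761540918 → 1205284012085547041/199694237761540918
APPEND 49: p_13 = 49·1205284012085547041 + 24587603822362175 = 59083504196014167184, q_13 = 49·199694237761540918 + 4073730966690089 = 9789091381282195071 → 59083504196014167184/9789091381282195071
APPEND 33: p_14 = 33·59083504196014167184 + 1205284012085547041 = 1950960922480553064113, q_14 = 33·9789091381282195071 + 199694237761540918 = 323239709820073978261 → 1950960922480553064113/323239709820073978261
APPEND 30: p_15 = 30·1950960922480553064113 + 59083504196014167184 = 58587911178612606090574, q_15 = 30·323239709820073978261 + 9789091381282195071 = 9706980385983501542901 → 58587911178612606090574/9706980385983501542901

6/1
169/28
3217/533
77377/12820
3562559/590253
92703911/15359398
35284409747/5846002468
494819634216/81982859387
16364332338875/2711280362239
24587603822362175/4073730966690089
1205284012085547041/199694237761540918
1950960922480553064113/323239709820073978261
58587911178612606090574/9706980385983501542901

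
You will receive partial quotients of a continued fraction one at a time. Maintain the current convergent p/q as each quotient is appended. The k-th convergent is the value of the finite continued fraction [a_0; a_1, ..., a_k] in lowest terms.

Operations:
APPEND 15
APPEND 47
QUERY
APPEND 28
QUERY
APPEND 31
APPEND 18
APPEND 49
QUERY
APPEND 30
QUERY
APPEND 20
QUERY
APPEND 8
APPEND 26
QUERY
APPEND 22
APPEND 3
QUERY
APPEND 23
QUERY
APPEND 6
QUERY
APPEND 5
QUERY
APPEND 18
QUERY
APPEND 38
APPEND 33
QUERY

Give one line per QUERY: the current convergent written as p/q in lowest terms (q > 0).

APPEND 15: p_0 = 15·1 + 0 = 15, q_0 = 15·0 + 1 = 1 → 15/1
APPEND 47: p_1 = 47·15 + 1 = 706, q_1 = 47·1 + 0 = 47 → 706/47
APPEND 28: p_2 = 28·706 + 15 = 19783, q_2 = 28·47 + 1 = 1317 → 19783/1317
APPEND 31: p_3 = 31·19783 + 706 = 613979, q_3 = 31·1317 + 47 = 40874 → 613979/40874
APPEND 18: p_4 = 18·613979 + 19783 = 11071405, q_4 = 18·40874 + 1317 = 737049 → 11071405/737049
APPEND 49: p_5 = 49·11071405 + 613979 = 543112824, q_5 = 49·737049 + 40874 = 36156275 → 543112824/36156275
APPEND 30: p_6 = 30·543112824 + 11071405 = 16304456125, q_6 = 30·36156275 + 737049 = 1085425299 → 16304456125/1085425299
APPEND 20: p_7 = 20·16304456125 + 543112824 = 326632235324, q_7 = 20·1085425299 + 36156275 = 21744662255 → 326632235324/21744662255
APPEND 8: p_8 = 8·326632235324 + 16304456125 = 2629362338717, q_8 = 8·21744662255 + 1085425299 = 175042723339 → 2629362338717/175042723339
APPEND 26: p_9 = 26·2629362338717 + 326632235324 = 68690053041966, q_9 = 26·175042723339 + 21744662255 = 4572855469069 → 68690053041966/4572855469069
APPEND 22: p_10 = 22·68690053041966 + 2629362338717 = 1513810529261969, q_10 = 22·4572855469069 + 175042723339 = 100777863042857 → 1513810529261969/100777863042857
APPEND 3: p_11 = 3·1513810529261969 + 68690053041966 = 4610121640827873, q_11 = 3·100777863042857 + 4572855469069 = 306906444597640 → 4610121640827873/306906444597640
APPEND 23: p_12 = 23·4610121640827873 + 1513810529261969 = 107546608268303048, q_12 = 23·306906444597640 + 100777863042857 = 7159626088788577 → 107546608268303048/7159626088788577
APPEND 6: p_13 = 6·107546608268303048 + 4610121640827873 = 649889771250646161, q_13 = 6·7159626088788577 + 306906444597640 = 43264662977329102 → 649889771250646161/43264662977329102
APPEND 5: p_14 = 5·649889771250646161 + 107546608268303048 = 3356995464521533853, q_14 = 5·43264662977329102 + 7159626088788577 = 223482940975434087 → 3356995464521533853/223482940975434087
APPEND 18: p_15 = 18·3356995464521533853 + 649889771250646161 = 61075808132638255515, q_15 = 18·223482940975434087 + 43264662977329102 = 4065957600535142668 → 61075808132638255515/4065957600535142668
APPEND 38: p_16 = 38·61075808132638255515 + 3356995464521533853 = 2324237704504775243423, q_16 = 38·4065957600535142668 + 223482940975434087 = 154729871761310855471 → 2324237704504775243423/154729871761310855471
APPEND 33: p_17 = 33·2324237704504775243423 + 61075808132638255515 = 76760920056790221288474, q_17 = 33·154729871761310855471 + 4065957600535142668 = 5110151725723793373211 → 76760920056790221288474/5110151725723793373211

706/47
19783/1317
543112824/36156275
16304456125/1085425299
326632235324/21744662255
68690053041966/4572855469069
4610121640827873/306906444597640
107546608268303048/7159626088788577
649889771250646161/43264662977329102
3356995464521533853/223482940975434087
61075808132638255515/4065957600535142668
76760920056790221288474/5110151725723793373211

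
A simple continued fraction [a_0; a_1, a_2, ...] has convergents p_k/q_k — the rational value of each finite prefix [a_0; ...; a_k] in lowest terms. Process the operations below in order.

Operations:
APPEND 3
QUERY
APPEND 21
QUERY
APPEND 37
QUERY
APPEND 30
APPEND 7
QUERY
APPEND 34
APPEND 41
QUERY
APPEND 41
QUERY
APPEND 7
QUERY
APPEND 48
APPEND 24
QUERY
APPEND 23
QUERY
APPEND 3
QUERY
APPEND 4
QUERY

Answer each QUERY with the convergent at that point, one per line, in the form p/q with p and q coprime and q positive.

3/1
64/21
2371/778
500729/164305
701435909/230163276
28775968249/9442304047
202133213652/66326291605
233750218578732/76700829517693
5385986197534381/1767312183208026
16391708811181875/5378637379141771
70952821442261881/23281861699775110

APPEND 3: p_0 = 3·1 + 0 = 3, q_0 = 3·0 + 1 = 1 → 3/1
APPEND 21: p_1 = 21·3 + 1 = 64, q_1 = 21·1 + 0 = 21 → 64/21
APPEND 37: p_2 = 37·64 + 3 = 2371, q_2 = 37·21 + 1 = 778 → 2371/778
APPEND 30: p_3 = 30·2371 + 64 = 71194, q_3 = 30·778 + 21 = 23361 → 71194/23361
APPEND 7: p_4 = 7·71194 + 2371 = 500729, q_4 = 7·23361 + 778 = 164305 → 500729/164305
APPEND 34: p_5 = 34·500729 + 71194 = 17095980, q_5 = 34·164305 + 23361 = 5609731 → 17095980/5609731
APPEND 41: p_6 = 41·17095980 + 500729 = 701435909, q_6 = 41·5609731 + 164305 = 230163276 → 701435909/230163276
APPEND 41: p_7 = 41·701435909 + 17095980 = 28775968249, q_7 = 41·230163276 + 5609731 = 9442304047 → 28775968249/9442304047
APPEND 7: p_8 = 7·28775968249 + 701435909 = 202133213652, q_8 = 7·9442304047 + 230163276 = 66326291605 → 202133213652/66326291605
APPEND 48: p_9 = 48·202133213652 + 28775968249 = 9731170223545, q_9 = 48·66326291605 + 9442304047 = 3193104301087 → 9731170223545/3193104301087
APPEND 24: p_10 = 24·9731170223545 + 202133213652 = 233750218578732, q_10 = 24·3193104301087 + 66326291605 = 76700829517693 → 233750218578732/76700829517693
APPEND 23: p_11 = 23·233750218578732 + 9731170223545 = 5385986197534381, q_11 = 23·76700829517693 + 3193104301087 = 1767312183208026 → 5385986197534381/1767312183208026
APPEND 3: p_12 = 3·5385986197534381 + 233750218578732 = 16391708811181875, q_12 = 3·1767312183208026 + 76700829517693 = 5378637379141771 → 16391708811181875/5378637379141771
APPEND 4: p_13 = 4·16391708811181875 + 5385986197534381 = 70952821442261881, q_13 = 4·5378637379141771 + 1767312183208026 = 23281861699775110 → 70952821442261881/23281861699775110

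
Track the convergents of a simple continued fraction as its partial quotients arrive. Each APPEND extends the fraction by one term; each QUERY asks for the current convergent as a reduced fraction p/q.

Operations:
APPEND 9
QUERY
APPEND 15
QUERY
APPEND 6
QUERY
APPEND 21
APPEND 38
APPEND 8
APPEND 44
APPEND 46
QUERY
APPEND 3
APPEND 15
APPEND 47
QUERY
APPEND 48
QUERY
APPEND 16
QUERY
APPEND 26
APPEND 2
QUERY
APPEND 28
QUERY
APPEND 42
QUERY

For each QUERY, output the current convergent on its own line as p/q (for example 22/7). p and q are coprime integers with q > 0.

9/1
136/15
825/91
10828274903/1194390784
23609323807273/2604178322446
1133749172615087/125055890736937
18163596085648665/2003498430113438
964938090884609419/106435528577486088
27491653792168544109/3032410815243296789
1155614397361963461997/127467689768795951226

APPEND 9: p_0 = 9·1 + 0 = 9, q_0 = 9·0 + 1 = 1 → 9/1
APPEND 15: p_1 = 15·9 + 1 = 136, q_1 = 15·1 + 0 = 15 → 136/15
APPEND 6: p_2 = 6·136 + 9 = 825, q_2 = 6·15 + 1 = 91 → 825/91
APPEND 21: p_3 = 21·825 + 136 = 17461, q_3 = 21·91 + 15 = 1926 → 17461/1926
APPEND 38: p_4 = 38·17461 + 825 = 664343, q_4 = 38·1926 + 91 = 73279 → 664343/73279
APPEND 8: p_5 = 8·664343 + 17461 = 5332205, q_5 = 8·73279 + 1926 = 588158 → 5332205/588158
APPEND 44: p_6 = 44·5332205 + 664343 = 235281363, q_6 = 44·588158 + 73279 = 25952231 → 235281363/25952231
APPEND 46: p_7 = 46·235281363 + 5332205 = 10828274903, q_7 = 46·25952231 + 588158 = 1194390784 → 10828274903/1194390784
APPEND 3: p_8 = 3·10828274903 + 235281363 = 32720106072, q_8 = 3·1194390784 + 25952231 = 3609124583 → 32720106072/3609124583
APPEND 15: p_9 = 15·32720106072 + 10828274903 = 501629865983, q_9 = 15·3609124583 + 1194390784 = 55331259529 → 501629865983/55331259529
APPEND 47: p_10 = 47·501629865983 + 32720106072 = 23609323807273, q_10 = 47·55331259529 + 3609124583 = 2604178322446 → 23609323807273/2604178322446
APPEND 48: p_11 = 48·23609323807273 + 501629865983 = 1133749172615087, q_11 = 48·2604178322446 + 55331259529 = 125055890736937 → 1133749172615087/125055890736937
APPEND 16: p_12 = 16·1133749172615087 + 23609323807273 = 18163596085648665, q_12 = 16·125055890736937 + 2604178322446 = 2003498430113438 → 18163596085648665/2003498430113438
APPEND 26: p_13 = 26·18163596085648665 + 1133749172615087 = 473387247399480377, q_13 = 26·2003498430113438 + 125055890736937 = 52216015073686325 → 473387247399480377/52216015073686325
APPEND 2: p_14 = 2·473387247399480377 + 18163596085648665 = 964938090884609419, q_14 = 2·52216015073686325 + 2003498430113438 = 106435528577486088 → 964938090884609419/106435528577486088
APPEND 28: p_15 = 28·964938090884609419 + 473387247399480377 = 27491653792168544109, q_15 = 28·106435528577486088 + 52216015073686325 = 3032410815243296789 → 27491653792168544109/3032410815243296789
APPEND 42: p_16 = 42·27491653792168544109 + 964938090884609419 = 1155614397361963461997, q_16 = 42·3032410815243296789 + 106435528577486088 = 127467689768795951226 → 1155614397361963461997/127467689768795951226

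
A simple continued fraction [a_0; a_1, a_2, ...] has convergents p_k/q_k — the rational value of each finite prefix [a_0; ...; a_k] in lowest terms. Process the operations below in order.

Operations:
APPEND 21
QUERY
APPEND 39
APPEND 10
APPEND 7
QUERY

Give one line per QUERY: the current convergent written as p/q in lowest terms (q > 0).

21/1
58367/2776

APPEND 21: p_0 = 21·1 + 0 = 21, q_0 = 21·0 + 1 = 1 → 21/1
APPEND 39: p_1 = 39·21 + 1 = 820, q_1 = 39·1 + 0 = 39 → 820/39
APPEND 10: p_2 = 10·820 + 21 = 8221, q_2 = 10·39 + 1 = 391 → 8221/391
APPEND 7: p_3 = 7·8221 + 820 = 58367, q_3 = 7·391 + 39 = 2776 → 58367/2776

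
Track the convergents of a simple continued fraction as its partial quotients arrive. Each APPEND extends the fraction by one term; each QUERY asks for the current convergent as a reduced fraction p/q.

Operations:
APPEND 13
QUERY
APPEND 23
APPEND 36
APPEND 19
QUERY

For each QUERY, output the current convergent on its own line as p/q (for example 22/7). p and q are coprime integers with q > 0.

13/1
205747/15774

APPEND 13: p_0 = 13·1 + 0 = 13, q_0 = 13·0 + 1 = 1 → 13/1
APPEND 23: p_1 = 23·13 + 1 = 300, q_1 = 23·1 + 0 = 23 → 300/23
APPEND 36: p_2 = 36·300 + 13 = 10813, q_2 = 36·23 + 1 = 829 → 10813/829
APPEND 19: p_3 = 19·10813 + 300 = 205747, q_3 = 19·829 + 23 = 15774 → 205747/15774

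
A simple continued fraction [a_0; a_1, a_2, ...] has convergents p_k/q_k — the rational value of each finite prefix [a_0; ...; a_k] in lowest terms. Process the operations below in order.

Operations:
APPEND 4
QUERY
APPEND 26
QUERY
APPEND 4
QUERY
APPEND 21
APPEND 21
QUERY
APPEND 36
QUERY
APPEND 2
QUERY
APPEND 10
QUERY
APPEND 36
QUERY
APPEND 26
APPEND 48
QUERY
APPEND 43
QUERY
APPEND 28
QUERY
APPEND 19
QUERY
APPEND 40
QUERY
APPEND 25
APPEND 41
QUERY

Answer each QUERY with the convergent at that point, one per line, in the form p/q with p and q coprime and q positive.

APPEND 4: p_0 = 4·1 + 0 = 4, q_0 = 4·0 + 1 = 1 → 4/1
APPEND 26: p_1 = 26·4 + 1 = 105, q_1 = 26·1 + 0 = 26 → 105/26
APPEND 4: p_2 = 4·105 + 4 = 424, q_2 = 4·26 + 1 = 105 → 424/105
APPEND 21: p_3 = 21·424 + 105 = 9009, q_3 = 21·105 + 26 = 2231 → 9009/2231
APPEND 21: p_4 = 21·9009 + 424 = 189613, q_4 = 21·2231 + 105 = 46956 → 189613/46956
APPEND 36: p_5 = 36·189613 + 9009 = 6835077, q_5 = 36·46956 + 2231 = 1692647 → 6835077/1692647
APPEND 2: p_6 = 2·6835077 + 189613 = 13859767, q_6 = 2·1692647 + 46956 = 3432250 → 13859767/3432250
APPEND 10: p_7 = 10·13859767 + 6835077 = 145432747, q_7 = 10·3432250 + 1692647 = 36015147 → 145432747/36015147
APPEND 36: p_8 = 36·145432747 + 13859767 = 5249438659, q_8 = 36·36015147 + 3432250 = 1299977542 → 5249438659/1299977542
APPEND 26: p_9 = 26·5249438659 + 145432747 = 136630837881, q_9 = 26·1299977542 + 36015147 = 33835431239 → 136630837881/33835431239
APPEND 48: p_10 = 48·136630837881 + 5249438659 = 6563529656947, q_10 = 48·33835431239 + 1299977542 = 1625400677014 → 6563529656947/1625400677014
APPEND 43: p_11 = 43·6563529656947 + 136630837881 = 282368406086602, q_11 = 43·1625400677014 + 33835431239 = 69926064542841 → 282368406086602/69926064542841
APPEND 28: p_12 = 28·282368406086602 + 6563529656947 = 7912878900081803, q_12 = 28·69926064542841 + 1625400677014 = 1959555207876562 → 7912878900081803/1959555207876562
APPEND 19: p_13 = 19·7912878900081803 + 282368406086602 = 150627067507640859, q_13 = 19·1959555207876562 + 69926064542841 = 37301475014197519 → 150627067507640859/37301475014197519
APPEND 40: p_14 = 40·150627067507640859 + 7912878900081803 = 6032995579205716163, q_14 = 40·37301475014197519 + 1959555207876562 = 1494018555775777322 → 6032995579205716163/1494018555775777322
APPEND 25: p_15 = 25·6032995579205716163 + 150627067507640859 = 150975516547650544934, q_15 = 25·1494018555775777322 + 37301475014197519 = 37387765369408630569 → 150975516547650544934/37387765369408630569
APPEND 41: p_16 = 41·150975516547650544934 + 6032995579205716163 = 6196029174032878058457, q_16 = 41·37387765369408630569 + 1494018555775777322 = 1534392398701529630651 → 6196029174032878058457/1534392398701529630651

4/1
105/26
424/105
189613/46956
6835077/1692647
13859767/3432250
145432747/36015147
5249438659/1299977542
6563529656947/1625400677014
282368406086602/69926064542841
7912878900081803/1959555207876562
150627067507640859/37301475014197519
6032995579205716163/1494018555775777322
6196029174032878058457/1534392398701529630651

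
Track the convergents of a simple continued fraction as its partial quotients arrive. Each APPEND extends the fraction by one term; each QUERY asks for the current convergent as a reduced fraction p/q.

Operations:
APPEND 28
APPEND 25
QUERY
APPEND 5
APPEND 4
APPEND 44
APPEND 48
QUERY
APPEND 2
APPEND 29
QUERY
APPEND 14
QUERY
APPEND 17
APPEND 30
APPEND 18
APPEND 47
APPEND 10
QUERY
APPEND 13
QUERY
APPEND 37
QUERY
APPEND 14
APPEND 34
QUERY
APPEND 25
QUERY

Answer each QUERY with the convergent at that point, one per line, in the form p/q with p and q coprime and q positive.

701/25
31511713/1123825
1878220432/66984333
26358765659/940051714
115017876018105077/4101965656898713
1506709784622896369/53734880223866274
55863279907065270730/1992292533939950851
26698012648347312614756/952150524616968009243
668233908837166352055489/23831708945779583409263

APPEND 28: p_0 = 28·1 + 0 = 28, q_0 = 28·0 + 1 = 1 → 28/1
APPEND 25: p_1 = 25·28 + 1 = 701, q_1 = 25·1 + 0 = 25 → 701/25
APPEND 5: p_2 = 5·701 + 28 = 3533, q_2 = 5·25 + 1 = 126 → 3533/126
APPEND 4: p_3 = 4·3533 + 701 = 14833, q_3 = 4·126 + 25 = 529 → 14833/529
APPEND 44: p_4 = 44·14833 + 3533 = 656185, q_4 = 44·529 + 126 = 23402 → 656185/23402
APPEND 48: p_5 = 48·656185 + 14833 = 31511713, q_5 = 48·23402 + 529 = 1123825 → 31511713/1123825
APPEND 2: p_6 = 2·31511713 + 656185 = 63679611, q_6 = 2·1123825 + 23402 = 2271052 → 63679611/2271052
APPEND 29: p_7 = 29·63679611 + 31511713 = 1878220432, q_7 = 29·2271052 + 1123825 = 66984333 → 1878220432/66984333
APPEND 14: p_8 = 14·1878220432 + 63679611 = 26358765659, q_8 = 14·66984333 + 2271052 = 940051714 → 26358765659/940051714
APPEND 17: p_9 = 17·26358765659 + 1878220432 = 449977236635, q_9 = 17·940051714 + 66984333 = 16047863471 → 449977236635/16047863471
APPEND 30: p_10 = 30·449977236635 + 26358765659 = 13525675864709, q_10 = 30·16047863471 + 940051714 = 482375955844 → 13525675864709/482375955844
APPEND 18: p_11 = 18·13525675864709 + 449977236635 = 243912142801397, q_11 = 18·482375955844 + 16047863471 = 8698815068663 → 243912142801397/8698815068663
APPEND 47: p_12 = 47·243912142801397 + 13525675864709 = 11477396387530368, q_12 = 47·8698815068663 + 482375955844 = 409326684183005 → 11477396387530368/409326684183005
APPEND 10: p_13 = 10·11477396387530368 + 243912142801397 = 115017876018105077, q_13 = 10·409326684183005 + 8698815068663 = 4101965656898713 → 115017876018105077/4101965656898713
APPEND 13: p_14 = 13·115017876018105077 + 11477396387530368 = 1506709784622896369, q_14 = 13·4101965656898713 + 409326684183005 = 53734880223866274 → 1506709784622896369/53734880223866274
APPEND 37: p_15 = 37·1506709784622896369 + 115017876018105077 = 55863279907065270730, q_15 = 37·53734880223866274 + 4101965656898713 = 1992292533939950851 → 55863279907065270730/1992292533939950851
APPEND 14: p_16 = 14·55863279907065270730 + 1506709784622896369 = 783592628483536686589, q_16 = 14·1992292533939950851 + 53734880223866274 = 27945830355383178188 → 783592628483536686589/27945830355383178188
APPEND 34: p_17 = 34·783592628483536686589 + 55863279907065270730 = 26698012648347312614756, q_17 = 34·27945830355383178188 + 1992292533939950851 = 952150524616968009243 → 26698012648347312614756/952150524616968009243
APPEND 25: p_18 = 25·26698012648347312614756 + 783592628483536686589 = 668233908837166352055489, q_18 = 25·952150524616968009243 + 27945830355383178188 = 23831708945779583409263 → 668233908837166352055489/23831708945779583409263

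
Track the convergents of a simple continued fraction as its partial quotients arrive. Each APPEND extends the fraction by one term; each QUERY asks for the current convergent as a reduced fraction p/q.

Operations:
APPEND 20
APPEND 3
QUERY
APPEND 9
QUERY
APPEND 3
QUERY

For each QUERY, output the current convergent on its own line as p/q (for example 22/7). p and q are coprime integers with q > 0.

APPEND 20: p_0 = 20·1 + 0 = 20, q_0 = 20·0 + 1 = 1 → 20/1
APPEND 3: p_1 = 3·20 + 1 = 61, q_1 = 3·1 + 0 = 3 → 61/3
APPEND 9: p_2 = 9·61 + 20 = 569, q_2 = 9·3 + 1 = 28 → 569/28
APPEND 3: p_3 = 3·569 + 61 = 1768, q_3 = 3·28 + 3 = 87 → 1768/87

61/3
569/28
1768/87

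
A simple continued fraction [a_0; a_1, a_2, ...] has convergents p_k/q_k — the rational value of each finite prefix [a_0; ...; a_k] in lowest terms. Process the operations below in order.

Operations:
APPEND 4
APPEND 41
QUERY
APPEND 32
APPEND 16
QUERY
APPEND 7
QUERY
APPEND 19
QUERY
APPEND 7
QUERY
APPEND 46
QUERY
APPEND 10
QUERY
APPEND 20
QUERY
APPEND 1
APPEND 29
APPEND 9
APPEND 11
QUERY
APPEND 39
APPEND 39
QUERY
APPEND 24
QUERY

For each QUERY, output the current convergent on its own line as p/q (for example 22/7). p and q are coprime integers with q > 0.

165/41
84709/21049
598247/148656
11451402/2845513
80758061/20067247
3726322208/925938875
37343980141/9279455997
750605925028/186515058815
2368782766449759/588609338499232
3613602105347234868/897929508333824185
86819046254553656963/21573316941011660567

APPEND 4: p_0 = 4·1 + 0 = 4, q_0 = 4·0 + 1 = 1 → 4/1
APPEND 41: p_1 = 41·4 + 1 = 165, q_1 = 41·1 + 0 = 41 → 165/41
APPEND 32: p_2 = 32·165 + 4 = 5284, q_2 = 32·41 + 1 = 1313 → 5284/1313
APPEND 16: p_3 = 16·5284 + 165 = 84709, q_3 = 16·1313 + 41 = 21049 → 84709/21049
APPEND 7: p_4 = 7·84709 + 5284 = 598247, q_4 = 7·21049 + 1313 = 148656 → 598247/148656
APPEND 19: p_5 = 19·598247 + 84709 = 11451402, q_5 = 19·148656 + 21049 = 2845513 → 11451402/2845513
APPEND 7: p_6 = 7·11451402 + 598247 = 80758061, q_6 = 7·2845513 + 148656 = 20067247 → 80758061/20067247
APPEND 46: p_7 = 46·80758061 + 11451402 = 3726322208, q_7 = 46·20067247 + 2845513 = 925938875 → 3726322208/925938875
APPEND 10: p_8 = 10·3726322208 + 80758061 = 37343980141, q_8 = 10·925938875 + 20067247 = 9279455997 → 37343980141/9279455997
APPEND 20: p_9 = 20·37343980141 + 3726322208 = 750605925028, q_9 = 20·9279455997 + 925938875 = 186515058815 → 750605925028/186515058815
APPEND 1: p_10 = 1·750605925028 + 37343980141 = 787949905169, q_10 = 1·186515058815 + 9279455997 = 195794514812 → 787949905169/195794514812
APPEND 29: p_11 = 29·787949905169 + 750605925028 = 23601153174929, q_11 = 29·195794514812 + 186515058815 = 5864555988363 → 23601153174929/5864555988363
APPEND 9: p_12 = 9·23601153174929 + 787949905169 = 213198328479530, q_12 = 9·5864555988363 + 195794514812 = 52976798410079 → 213198328479530/52976798410079
APPEND 11: p_13 = 11·213198328479530 + 23601153174929 = 2368782766449759, q_13 = 11·52976798410079 + 5864555988363 = 588609338499232 → 2368782766449759/588609338499232
APPEND 39: p_14 = 39·2368782766449759 + 213198328479530 = 92595726220020131, q_14 = 39·588609338499232 + 52976798410079 = 23008740999880127 → 92595726220020131/23008740999880127
APPEND 39: p_15 = 39·92595726220020131 + 2368782766449759 = 3613602105347234868, q_15 = 39·23008740999880127 + 588609338499232 = 897929508333824185 → 3613602105347234868/897929508333824185
APPEND 24: p_16 = 24·3613602105347234868 + 92595726220020131 = 86819046254553656963, q_16 = 24·897929508333824185 + 23008740999880127 = 21573316941011660567 → 86819046254553656963/21573316941011660567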